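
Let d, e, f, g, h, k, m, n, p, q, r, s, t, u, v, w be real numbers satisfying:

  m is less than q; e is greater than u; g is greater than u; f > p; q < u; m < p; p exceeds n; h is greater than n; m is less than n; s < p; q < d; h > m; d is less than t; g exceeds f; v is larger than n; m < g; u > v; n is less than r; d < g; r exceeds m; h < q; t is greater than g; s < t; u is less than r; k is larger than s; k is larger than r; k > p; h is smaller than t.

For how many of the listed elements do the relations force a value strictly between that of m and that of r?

5

The relations place m below r. An element lies strictly between them when it is forced above m and also forced below r.
Above m: {n, p, v, h, q, u, f, k, d, g, e, t}. Below r: {n, v, h, q, u}.
Intersection: {n, v, h, q, u} — 5.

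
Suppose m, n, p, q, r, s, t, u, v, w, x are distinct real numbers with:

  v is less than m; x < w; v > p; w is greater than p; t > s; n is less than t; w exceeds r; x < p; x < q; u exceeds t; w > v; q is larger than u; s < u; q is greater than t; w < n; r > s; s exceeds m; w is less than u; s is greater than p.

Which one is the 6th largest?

r

The consecutive relations fix a unique order: x < p < v < m < s < r < w < n < t < u < q.
Counting 6 from the largest end gives r.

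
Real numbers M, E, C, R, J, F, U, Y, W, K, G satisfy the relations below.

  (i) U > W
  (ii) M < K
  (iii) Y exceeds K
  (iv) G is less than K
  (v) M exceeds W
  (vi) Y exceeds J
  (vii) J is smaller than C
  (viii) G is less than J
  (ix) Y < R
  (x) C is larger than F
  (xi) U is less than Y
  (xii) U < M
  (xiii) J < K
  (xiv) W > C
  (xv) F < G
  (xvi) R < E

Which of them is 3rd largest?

The consecutive relations fix a unique order: F < G < J < C < W < U < M < K < Y < R < E.
The 3rd largest is Y.

Y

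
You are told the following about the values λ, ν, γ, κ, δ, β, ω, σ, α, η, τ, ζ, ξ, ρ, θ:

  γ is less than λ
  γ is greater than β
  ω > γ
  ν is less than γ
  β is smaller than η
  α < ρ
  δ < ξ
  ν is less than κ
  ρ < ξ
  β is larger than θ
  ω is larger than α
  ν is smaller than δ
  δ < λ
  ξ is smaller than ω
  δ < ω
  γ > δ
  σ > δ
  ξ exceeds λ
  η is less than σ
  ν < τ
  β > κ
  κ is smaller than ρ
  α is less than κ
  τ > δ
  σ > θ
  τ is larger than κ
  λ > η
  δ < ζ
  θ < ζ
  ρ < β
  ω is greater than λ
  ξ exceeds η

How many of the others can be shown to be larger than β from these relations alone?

From β the given relations immediately reach η, γ.
From those, σ, λ, ξ, ω — 6 in total.
Nothing else is reachable above β; 6 in all.

6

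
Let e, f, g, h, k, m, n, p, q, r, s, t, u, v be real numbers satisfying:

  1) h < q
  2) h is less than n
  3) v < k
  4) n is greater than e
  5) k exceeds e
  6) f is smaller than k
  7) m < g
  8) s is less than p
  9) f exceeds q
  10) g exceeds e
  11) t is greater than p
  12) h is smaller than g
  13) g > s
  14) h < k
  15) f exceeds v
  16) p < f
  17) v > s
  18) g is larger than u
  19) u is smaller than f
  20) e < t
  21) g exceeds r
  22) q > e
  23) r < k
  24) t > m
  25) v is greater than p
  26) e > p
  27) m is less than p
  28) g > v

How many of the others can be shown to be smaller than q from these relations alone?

From q the given relations immediately reach e, h.
From those, p — 3 in total.
From those, m, s — 5 in total.
Nothing else is reachable below q; 5 in all.

5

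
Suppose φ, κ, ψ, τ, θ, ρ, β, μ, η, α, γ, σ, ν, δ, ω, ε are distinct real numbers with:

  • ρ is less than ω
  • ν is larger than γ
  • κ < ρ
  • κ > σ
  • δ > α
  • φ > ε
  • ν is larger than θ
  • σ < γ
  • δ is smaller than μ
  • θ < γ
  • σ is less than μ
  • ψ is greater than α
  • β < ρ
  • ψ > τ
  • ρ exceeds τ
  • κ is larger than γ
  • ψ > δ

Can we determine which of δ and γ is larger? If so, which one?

undetermined

Following every chain through γ: above γ we get ν, κ, ρ, ω; below γ we get θ, σ.
δ is not reached, and no chain runs the other way from δ to γ.
So the given relations leave the order of γ and δ undetermined.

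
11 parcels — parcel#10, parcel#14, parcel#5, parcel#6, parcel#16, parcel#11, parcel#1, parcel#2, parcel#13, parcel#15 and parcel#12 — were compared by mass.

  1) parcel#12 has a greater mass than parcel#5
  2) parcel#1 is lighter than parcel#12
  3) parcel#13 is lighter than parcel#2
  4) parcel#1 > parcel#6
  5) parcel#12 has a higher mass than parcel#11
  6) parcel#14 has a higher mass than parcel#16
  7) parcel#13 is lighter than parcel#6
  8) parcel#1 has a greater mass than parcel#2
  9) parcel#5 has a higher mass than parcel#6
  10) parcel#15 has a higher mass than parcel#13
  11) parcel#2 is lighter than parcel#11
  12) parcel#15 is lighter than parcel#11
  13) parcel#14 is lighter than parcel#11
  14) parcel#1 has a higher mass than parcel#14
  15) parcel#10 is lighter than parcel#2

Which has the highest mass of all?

parcel#12

Chaining downward from parcel#12: directly below it, parcel#5, parcel#11, parcel#1; then parcel#14, parcel#6, parcel#2, parcel#15; then parcel#16, parcel#13, parcel#10.
That covers every other element, and nothing is given above parcel#12, so parcel#12 is the highest mass.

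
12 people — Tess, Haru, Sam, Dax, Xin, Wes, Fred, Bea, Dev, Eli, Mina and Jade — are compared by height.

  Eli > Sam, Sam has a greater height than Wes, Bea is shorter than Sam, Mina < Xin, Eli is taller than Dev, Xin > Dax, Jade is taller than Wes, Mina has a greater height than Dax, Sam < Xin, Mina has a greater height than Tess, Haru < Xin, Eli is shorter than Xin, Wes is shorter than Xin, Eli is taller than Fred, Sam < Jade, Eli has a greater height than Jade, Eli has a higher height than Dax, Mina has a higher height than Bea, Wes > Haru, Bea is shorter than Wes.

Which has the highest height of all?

Xin

Tess is not greatest since Tess < Mina; Dax is not greatest since Dax < Xin; Bea is not greatest since Bea < Sam; Fred is not greatest since Fred < Eli; Mina is not greatest since Mina < Xin; Haru is not greatest since Haru < Wes; Wes is not greatest since Wes < Xin; Dev is not greatest since Dev < Eli; Sam is not greatest since Sam < Jade; Jade is not greatest since Jade < Eli; Eli is not greatest since Eli < Xin.
Only Xin has nothing above it, so Xin is the highest height.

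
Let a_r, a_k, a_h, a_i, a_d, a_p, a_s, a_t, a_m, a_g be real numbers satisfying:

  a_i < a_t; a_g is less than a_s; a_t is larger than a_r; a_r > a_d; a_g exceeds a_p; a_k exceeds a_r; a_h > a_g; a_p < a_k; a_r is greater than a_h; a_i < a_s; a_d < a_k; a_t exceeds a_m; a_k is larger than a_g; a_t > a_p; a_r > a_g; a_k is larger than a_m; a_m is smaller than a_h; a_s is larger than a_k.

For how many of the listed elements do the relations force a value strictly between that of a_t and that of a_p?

The relations place a_p below a_t. An element lies strictly between them when it is forced above a_p and also forced below a_t.
Above a_p: {a_g, a_h, a_r, a_k, a_s}. Below a_t: {a_m, a_d, a_g, a_h, a_r, a_i}.
Intersection: {a_g, a_h, a_r} — 3.

3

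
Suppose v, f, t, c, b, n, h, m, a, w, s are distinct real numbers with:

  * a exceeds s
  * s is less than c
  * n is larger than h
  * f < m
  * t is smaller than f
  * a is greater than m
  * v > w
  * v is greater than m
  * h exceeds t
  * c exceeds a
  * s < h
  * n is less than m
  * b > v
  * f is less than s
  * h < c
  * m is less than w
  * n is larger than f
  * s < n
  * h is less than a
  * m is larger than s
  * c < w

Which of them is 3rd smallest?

s

The consecutive relations fix a unique order: t < f < s < h < n < m < a < c < w < v < b.
Counting 3 from the smallest end gives s.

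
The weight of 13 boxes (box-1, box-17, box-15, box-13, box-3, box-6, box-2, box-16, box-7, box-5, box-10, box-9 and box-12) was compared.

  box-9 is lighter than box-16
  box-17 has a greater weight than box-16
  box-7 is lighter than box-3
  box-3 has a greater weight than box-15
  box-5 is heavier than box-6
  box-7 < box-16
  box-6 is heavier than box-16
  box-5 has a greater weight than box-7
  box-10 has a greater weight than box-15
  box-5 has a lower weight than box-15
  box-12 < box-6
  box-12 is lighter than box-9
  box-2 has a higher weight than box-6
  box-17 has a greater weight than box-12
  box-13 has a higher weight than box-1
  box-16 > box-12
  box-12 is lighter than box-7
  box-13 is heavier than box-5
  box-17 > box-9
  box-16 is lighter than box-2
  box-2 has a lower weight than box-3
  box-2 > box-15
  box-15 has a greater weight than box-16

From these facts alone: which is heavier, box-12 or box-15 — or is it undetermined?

box-15

box-12 < box-7 < box-16 < box-6 < box-5 < box-15, by transitivity through box-7, box-16, box-6, box-5.
So box-15 is heavier.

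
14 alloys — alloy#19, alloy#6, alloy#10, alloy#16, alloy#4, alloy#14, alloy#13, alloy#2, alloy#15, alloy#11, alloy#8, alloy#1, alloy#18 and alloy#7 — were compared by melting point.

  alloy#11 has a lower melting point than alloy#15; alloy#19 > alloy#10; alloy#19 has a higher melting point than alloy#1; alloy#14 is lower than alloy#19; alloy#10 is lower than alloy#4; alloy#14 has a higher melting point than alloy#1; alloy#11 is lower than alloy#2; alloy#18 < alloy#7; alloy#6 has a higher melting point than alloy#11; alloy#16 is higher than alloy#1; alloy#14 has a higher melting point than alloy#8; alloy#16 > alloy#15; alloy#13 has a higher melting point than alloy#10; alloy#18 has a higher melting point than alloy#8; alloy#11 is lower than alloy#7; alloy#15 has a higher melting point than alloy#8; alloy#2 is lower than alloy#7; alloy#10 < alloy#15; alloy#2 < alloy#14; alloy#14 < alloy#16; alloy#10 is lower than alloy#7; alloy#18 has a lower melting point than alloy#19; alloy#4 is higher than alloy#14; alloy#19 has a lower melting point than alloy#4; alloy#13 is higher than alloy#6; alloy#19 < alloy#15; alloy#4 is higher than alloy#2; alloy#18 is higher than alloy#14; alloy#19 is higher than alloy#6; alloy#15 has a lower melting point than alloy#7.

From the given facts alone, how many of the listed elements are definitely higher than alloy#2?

The elements the relations force above alloy#2 are alloy#14, alloy#18, alloy#19, alloy#15, alloy#16, alloy#4, alloy#7 — no chain reaches any other.
That is 7.

7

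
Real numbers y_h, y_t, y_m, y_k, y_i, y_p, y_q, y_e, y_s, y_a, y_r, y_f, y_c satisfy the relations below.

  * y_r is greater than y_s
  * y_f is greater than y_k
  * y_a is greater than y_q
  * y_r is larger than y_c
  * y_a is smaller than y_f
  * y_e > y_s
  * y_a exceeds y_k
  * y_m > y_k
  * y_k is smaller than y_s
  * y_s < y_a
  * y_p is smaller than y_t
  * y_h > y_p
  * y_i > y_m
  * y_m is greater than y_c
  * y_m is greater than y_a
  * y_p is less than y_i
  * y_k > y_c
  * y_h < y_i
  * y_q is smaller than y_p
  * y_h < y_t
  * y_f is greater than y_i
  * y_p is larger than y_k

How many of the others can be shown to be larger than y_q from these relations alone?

From y_q the given relations immediately reach y_p, y_a.
From those, y_m, y_h, y_i, y_t, y_f — 7 in total.
Nothing else is reachable above y_q; 7 in all.

7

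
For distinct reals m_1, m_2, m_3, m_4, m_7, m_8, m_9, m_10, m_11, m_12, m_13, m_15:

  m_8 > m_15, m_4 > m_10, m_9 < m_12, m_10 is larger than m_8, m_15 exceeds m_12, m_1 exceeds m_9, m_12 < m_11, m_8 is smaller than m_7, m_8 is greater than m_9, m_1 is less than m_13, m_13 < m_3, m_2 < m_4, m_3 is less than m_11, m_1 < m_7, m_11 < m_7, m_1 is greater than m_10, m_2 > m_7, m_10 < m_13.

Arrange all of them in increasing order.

m_9 < m_12 < m_15 < m_8 < m_10 < m_1 < m_13 < m_3 < m_11 < m_7 < m_2 < m_4

Nothing is placed below m_9, so it is least; from there m_9 < m_12; m_12 < m_15; m_15 < m_8; m_8 < m_10; m_10 < m_1; m_1 < m_13; m_13 < m_3; m_3 < m_11; m_11 < m_7; m_7 < m_2; m_2 < m_4, each given directly.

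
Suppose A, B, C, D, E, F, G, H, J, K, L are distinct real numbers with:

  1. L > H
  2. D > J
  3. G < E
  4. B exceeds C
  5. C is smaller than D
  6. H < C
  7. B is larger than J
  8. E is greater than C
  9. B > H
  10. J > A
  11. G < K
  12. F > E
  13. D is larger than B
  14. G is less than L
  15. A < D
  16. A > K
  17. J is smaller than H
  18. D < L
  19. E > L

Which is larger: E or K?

E

K < A and A < J give K < J.
With J < H: K < A < J < H.
With H < C: K < A < J < H < C.
Then C < B extends the chain to B.
Then B < D extends the chain to D.
With D < L: K < A < J < H < C < B < D < L.
Then L < E extends the chain to E.
So K < E; E is the larger of the two.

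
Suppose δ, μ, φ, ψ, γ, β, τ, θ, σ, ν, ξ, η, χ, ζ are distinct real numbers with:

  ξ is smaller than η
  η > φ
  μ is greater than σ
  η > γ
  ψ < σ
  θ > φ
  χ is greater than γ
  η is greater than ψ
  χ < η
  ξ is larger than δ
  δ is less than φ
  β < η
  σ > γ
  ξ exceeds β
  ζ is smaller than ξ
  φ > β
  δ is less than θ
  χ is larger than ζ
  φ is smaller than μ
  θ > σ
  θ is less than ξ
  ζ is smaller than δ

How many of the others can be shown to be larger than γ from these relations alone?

The elements the relations force above γ are σ, θ, μ, ξ, χ, η — no chain reaches any other.
That is 6.

6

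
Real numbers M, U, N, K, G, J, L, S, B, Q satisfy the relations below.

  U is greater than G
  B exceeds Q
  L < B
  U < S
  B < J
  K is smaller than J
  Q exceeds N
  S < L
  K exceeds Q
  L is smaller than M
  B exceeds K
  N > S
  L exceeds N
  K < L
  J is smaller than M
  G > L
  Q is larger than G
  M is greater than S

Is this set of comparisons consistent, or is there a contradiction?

Chaining the given relations yields G < U < S < N < Q < K < L, so G < L. But one relation states L < G. These cannot both hold.

inconsistent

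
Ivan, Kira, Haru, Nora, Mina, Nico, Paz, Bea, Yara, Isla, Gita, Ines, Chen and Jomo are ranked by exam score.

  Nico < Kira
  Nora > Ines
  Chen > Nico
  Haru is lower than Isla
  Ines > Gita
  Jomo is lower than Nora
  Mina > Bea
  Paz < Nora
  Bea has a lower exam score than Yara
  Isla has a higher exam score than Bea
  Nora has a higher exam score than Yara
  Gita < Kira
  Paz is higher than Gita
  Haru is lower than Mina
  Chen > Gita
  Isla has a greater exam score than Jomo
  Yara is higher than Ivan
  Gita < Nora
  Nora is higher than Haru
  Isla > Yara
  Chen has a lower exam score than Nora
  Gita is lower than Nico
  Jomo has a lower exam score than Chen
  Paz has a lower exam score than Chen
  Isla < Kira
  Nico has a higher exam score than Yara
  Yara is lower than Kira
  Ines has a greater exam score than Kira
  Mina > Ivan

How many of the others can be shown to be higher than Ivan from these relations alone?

8

From Ivan the given relations immediately reach Yara, Mina.
From those, Nico, Isla, Kira, Nora — 6 in total.
From those, Chen, Ines — 8 in total.
No other element is forced above Ivan by the given relations, so the count is 8.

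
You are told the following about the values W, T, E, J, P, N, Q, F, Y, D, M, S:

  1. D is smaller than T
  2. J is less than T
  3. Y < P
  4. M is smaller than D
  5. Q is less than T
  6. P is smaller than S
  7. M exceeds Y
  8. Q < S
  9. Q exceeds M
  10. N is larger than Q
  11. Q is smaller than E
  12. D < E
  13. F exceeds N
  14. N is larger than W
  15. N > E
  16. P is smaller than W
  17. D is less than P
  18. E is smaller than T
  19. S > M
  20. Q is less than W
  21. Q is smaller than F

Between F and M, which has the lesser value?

M

Following the relations from M: M < D < P < W < N < F.
So M < F; M is the smaller of the two.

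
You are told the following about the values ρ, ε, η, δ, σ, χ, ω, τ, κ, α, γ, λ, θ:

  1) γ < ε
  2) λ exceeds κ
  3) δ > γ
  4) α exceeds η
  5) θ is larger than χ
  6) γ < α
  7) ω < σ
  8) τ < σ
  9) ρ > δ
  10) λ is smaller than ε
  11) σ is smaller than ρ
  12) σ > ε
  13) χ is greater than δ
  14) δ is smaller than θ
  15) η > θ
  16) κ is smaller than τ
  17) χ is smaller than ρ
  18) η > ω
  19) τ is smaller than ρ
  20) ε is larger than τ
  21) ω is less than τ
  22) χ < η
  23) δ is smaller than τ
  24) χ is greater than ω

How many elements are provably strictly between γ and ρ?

Chaining upward from γ reaches: δ, τ, χ, θ, ε, η, α, σ.
Chaining downward from ρ reaches: κ, ω, δ, τ, λ, χ, ε, σ.
Strictly between γ and ρ are those in both lists: δ, τ, χ, ε, σ — 5 elements.

5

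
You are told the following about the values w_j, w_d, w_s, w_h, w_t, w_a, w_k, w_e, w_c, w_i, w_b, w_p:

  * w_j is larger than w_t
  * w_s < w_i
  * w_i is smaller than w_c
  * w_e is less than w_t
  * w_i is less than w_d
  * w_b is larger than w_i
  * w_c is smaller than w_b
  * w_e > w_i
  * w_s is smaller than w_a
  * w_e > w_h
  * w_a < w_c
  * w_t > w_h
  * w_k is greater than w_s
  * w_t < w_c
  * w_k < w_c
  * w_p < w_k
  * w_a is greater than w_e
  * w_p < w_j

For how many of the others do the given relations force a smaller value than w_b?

9

Directly below w_b: w_i, w_c.
One step further: w_s, w_k, w_t, w_a (6 so far).
One step further: w_p, w_h, w_e (9 so far).
Nothing else is reachable below w_b; 9 in all.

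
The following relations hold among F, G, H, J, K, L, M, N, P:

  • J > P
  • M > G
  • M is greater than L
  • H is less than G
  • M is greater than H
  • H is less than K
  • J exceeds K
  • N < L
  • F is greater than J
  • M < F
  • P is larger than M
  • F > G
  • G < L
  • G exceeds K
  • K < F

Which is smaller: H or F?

H < K < G < M < P < J < F, by transitivity through K, G, M, P, J.
So H < F; H is the smaller of the two.

H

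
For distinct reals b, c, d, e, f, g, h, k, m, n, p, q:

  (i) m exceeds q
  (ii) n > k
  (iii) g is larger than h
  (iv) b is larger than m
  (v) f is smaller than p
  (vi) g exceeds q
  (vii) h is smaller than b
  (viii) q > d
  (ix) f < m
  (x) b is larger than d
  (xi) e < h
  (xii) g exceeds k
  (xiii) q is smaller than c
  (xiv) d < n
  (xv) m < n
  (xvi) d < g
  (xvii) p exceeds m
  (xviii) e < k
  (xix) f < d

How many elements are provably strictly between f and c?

2

The relations place f below c. An element lies strictly between them when it is forced above f and also forced below c.
Above f: {d, q, m, p, n, b, g}. Below c: {d, q}.
Intersection: {d, q} — 2.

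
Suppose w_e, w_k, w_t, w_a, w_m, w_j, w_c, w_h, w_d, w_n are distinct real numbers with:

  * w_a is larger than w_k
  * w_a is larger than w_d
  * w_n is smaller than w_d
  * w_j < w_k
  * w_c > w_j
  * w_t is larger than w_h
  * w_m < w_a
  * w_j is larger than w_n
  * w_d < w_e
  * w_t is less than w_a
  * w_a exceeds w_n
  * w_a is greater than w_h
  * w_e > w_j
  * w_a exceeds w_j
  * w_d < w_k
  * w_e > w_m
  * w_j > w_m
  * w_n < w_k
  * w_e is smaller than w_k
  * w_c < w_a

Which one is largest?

w_a

Chaining downward from w_a: directly below it, w_m, w_n, w_d, w_j, w_k, w_h, w_t, w_c; then w_e.
That covers every other element, and nothing is given above w_a, so w_a is the largest.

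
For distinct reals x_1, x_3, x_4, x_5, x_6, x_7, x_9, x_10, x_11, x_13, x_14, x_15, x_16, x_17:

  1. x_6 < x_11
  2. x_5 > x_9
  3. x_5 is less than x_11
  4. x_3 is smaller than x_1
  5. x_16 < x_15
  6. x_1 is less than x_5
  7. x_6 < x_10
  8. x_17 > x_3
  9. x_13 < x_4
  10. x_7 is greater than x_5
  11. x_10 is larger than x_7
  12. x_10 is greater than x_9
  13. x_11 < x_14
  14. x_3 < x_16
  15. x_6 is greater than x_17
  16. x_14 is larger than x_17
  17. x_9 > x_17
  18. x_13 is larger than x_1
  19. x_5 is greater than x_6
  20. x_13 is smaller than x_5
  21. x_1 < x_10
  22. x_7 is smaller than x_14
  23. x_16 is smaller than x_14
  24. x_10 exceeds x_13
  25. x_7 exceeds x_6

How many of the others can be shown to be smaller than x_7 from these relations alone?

From x_7 the given relations immediately reach x_6, x_5.
From those, x_17, x_9, x_1, x_13 — 6 in total.
From those, x_3 — 7 in total.
Nothing else is reachable below x_7; 7 in all.

7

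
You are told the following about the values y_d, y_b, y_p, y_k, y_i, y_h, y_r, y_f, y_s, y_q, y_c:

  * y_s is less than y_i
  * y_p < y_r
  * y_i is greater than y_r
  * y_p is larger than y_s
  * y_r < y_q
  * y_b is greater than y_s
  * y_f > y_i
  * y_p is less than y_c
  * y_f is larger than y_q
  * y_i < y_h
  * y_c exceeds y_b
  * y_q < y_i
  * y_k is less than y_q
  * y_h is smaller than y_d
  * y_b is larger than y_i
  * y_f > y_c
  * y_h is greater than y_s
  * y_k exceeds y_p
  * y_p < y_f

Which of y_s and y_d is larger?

y_d

Following the relations from y_s: y_s < y_p < y_r < y_i < y_h < y_d.
So y_s < y_d; y_d is the larger of the two.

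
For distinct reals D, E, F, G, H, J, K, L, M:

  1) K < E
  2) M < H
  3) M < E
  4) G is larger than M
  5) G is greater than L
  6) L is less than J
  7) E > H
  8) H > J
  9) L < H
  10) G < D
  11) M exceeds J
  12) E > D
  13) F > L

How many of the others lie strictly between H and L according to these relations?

2

The relations place L below H. An element lies strictly between them when it is forced above L and also forced below H.
Above L: {J, M, G, D, E, F}. Below H: {J, M}.
Intersection: {J, M} — 2.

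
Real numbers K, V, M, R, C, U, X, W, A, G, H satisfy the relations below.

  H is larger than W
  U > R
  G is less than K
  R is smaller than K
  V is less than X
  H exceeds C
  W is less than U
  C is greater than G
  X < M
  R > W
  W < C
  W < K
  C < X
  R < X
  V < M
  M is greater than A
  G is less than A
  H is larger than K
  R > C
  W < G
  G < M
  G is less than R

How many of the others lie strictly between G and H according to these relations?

3

Chaining upward from G reaches: C, R, K, U, A, X, M.
Chaining downward from H reaches: W, C, R, K.
Strictly between G and H are those in both lists: C, R, K — 3 elements.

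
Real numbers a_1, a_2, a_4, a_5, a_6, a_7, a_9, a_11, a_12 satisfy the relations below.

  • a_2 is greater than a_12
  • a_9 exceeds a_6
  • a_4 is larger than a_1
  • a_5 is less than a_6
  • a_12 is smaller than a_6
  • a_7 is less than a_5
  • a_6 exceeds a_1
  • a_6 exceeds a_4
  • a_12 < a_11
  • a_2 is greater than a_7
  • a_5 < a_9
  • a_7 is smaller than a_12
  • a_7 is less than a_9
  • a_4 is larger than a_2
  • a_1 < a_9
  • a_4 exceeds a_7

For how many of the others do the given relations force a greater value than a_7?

From a_7 the given relations immediately reach a_5, a_12, a_2, a_4, a_9.
From those, a_11, a_6 — 7 in total.
No other element is forced above a_7 by the given relations, so the count is 7.

7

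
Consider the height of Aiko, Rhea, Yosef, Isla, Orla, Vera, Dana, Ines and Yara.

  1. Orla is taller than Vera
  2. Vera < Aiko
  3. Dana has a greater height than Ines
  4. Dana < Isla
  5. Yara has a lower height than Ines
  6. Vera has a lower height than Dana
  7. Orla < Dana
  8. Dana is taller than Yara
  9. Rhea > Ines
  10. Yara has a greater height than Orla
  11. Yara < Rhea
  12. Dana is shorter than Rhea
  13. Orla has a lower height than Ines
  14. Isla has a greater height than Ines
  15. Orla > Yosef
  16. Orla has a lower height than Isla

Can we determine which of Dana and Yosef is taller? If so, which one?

Yosef < Orla < Yara < Ines < Dana, by transitivity through Orla, Yara, Ines.
So Dana is taller.

Dana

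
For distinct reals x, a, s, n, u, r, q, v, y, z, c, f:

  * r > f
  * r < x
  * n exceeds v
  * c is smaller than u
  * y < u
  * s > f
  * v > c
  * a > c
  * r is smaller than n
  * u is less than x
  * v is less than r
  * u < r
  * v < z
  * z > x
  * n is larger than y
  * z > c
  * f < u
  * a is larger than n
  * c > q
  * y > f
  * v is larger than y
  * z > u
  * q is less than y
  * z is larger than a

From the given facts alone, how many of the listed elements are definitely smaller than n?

7

From n the given relations immediately reach y, v, r.
From those, f, q, c, u — 7 in total.
No other element is forced below n by the given relations, so the count is 7.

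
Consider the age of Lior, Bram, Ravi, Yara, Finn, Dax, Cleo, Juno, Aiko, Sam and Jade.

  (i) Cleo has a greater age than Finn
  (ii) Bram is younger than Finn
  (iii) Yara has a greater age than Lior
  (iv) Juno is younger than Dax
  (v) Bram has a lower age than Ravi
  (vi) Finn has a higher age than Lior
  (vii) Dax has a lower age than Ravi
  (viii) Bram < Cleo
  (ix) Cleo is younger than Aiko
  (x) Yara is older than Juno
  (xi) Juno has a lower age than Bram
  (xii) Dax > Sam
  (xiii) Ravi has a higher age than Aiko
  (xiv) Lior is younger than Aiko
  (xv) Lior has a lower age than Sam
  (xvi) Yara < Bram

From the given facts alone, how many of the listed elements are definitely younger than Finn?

4

The elements the relations force below Finn are Juno, Lior, Yara, Bram — no chain reaches any other.
That is 4.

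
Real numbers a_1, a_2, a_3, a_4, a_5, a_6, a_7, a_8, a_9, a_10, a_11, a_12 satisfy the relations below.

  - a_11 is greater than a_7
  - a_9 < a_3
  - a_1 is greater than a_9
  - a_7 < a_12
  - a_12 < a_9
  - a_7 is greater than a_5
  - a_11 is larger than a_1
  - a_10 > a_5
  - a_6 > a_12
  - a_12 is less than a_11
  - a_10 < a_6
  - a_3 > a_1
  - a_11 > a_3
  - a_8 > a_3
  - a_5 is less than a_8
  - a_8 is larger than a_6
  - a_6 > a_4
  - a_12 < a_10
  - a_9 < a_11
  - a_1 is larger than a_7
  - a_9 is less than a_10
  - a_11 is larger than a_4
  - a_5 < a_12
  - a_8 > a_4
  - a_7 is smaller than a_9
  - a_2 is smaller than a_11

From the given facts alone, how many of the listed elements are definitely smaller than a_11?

From a_11 the given relations immediately reach a_4, a_7, a_12, a_9, a_2, a_1, a_3.
From those, a_5 — 8 in total.
No other element is forced below a_11 by the given relations, so the count is 8.

8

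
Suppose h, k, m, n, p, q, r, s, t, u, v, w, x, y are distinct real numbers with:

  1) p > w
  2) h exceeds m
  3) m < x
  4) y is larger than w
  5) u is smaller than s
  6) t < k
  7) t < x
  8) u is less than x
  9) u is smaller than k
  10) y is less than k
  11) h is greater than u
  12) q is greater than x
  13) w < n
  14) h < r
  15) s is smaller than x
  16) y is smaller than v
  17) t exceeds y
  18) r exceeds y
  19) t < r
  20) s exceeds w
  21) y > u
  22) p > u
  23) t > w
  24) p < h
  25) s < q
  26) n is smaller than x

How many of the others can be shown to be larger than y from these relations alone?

6

Directly above y: t, v, k, r.
One step further: x (5 so far).
One step further: q (6 so far).
No other element is forced above y by the given relations, so the count is 6.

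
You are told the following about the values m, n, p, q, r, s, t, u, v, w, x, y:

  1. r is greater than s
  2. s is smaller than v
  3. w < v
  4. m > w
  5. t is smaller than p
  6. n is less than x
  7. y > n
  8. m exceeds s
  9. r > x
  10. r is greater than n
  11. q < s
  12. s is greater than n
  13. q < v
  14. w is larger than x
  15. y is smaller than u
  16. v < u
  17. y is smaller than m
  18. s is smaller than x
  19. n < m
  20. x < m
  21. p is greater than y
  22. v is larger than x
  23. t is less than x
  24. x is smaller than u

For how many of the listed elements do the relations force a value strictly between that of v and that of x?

Chaining upward from x reaches: r, w, m, u.
Chaining downward from v reaches: n, t, q, s, w.
Strictly between x and v are those in both lists: w — 1 element.

1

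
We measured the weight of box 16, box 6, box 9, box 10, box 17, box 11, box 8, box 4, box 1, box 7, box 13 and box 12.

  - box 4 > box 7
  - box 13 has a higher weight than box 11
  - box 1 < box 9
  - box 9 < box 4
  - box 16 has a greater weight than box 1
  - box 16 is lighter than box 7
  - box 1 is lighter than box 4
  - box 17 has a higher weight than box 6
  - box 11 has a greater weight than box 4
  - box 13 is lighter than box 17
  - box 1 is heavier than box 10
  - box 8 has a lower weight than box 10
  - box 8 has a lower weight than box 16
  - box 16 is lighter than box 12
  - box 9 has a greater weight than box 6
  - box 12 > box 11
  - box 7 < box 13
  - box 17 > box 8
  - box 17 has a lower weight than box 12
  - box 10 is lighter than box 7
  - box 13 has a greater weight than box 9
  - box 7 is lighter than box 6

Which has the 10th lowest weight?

box 13

The consecutive relations fix a unique order: box 8 < box 10 < box 1 < box 16 < box 7 < box 6 < box 9 < box 4 < box 11 < box 13 < box 17 < box 12.
Counting 10 from the smallest end gives box 13.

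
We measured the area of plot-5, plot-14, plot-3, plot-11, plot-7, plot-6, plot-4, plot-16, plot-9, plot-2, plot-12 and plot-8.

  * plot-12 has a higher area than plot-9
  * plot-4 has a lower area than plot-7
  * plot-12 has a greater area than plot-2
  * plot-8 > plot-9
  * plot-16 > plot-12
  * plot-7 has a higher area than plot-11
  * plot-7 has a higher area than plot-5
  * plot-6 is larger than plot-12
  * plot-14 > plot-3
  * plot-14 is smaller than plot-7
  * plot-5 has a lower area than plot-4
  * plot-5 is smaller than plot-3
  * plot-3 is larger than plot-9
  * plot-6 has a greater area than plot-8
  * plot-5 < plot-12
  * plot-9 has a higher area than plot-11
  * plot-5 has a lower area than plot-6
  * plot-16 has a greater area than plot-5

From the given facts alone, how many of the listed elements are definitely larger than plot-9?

7

From plot-9 the given relations immediately reach plot-12, plot-8, plot-3.
From those, plot-16, plot-6, plot-14 — 6 in total.
From those, plot-7 — 7 in total.
Nothing else is reachable above plot-9; 7 in all.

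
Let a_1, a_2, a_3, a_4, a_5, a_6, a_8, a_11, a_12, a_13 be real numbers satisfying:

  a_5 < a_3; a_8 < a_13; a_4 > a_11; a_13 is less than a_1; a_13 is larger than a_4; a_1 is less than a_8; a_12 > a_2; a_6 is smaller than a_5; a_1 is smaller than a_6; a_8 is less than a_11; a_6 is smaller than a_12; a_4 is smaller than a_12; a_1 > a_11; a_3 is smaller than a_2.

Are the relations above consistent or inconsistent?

Chaining the given relations yields a_8 < a_11 < a_4 < a_13 < a_1, so a_8 < a_1. But one relation states a_1 < a_8. These cannot both hold.

inconsistent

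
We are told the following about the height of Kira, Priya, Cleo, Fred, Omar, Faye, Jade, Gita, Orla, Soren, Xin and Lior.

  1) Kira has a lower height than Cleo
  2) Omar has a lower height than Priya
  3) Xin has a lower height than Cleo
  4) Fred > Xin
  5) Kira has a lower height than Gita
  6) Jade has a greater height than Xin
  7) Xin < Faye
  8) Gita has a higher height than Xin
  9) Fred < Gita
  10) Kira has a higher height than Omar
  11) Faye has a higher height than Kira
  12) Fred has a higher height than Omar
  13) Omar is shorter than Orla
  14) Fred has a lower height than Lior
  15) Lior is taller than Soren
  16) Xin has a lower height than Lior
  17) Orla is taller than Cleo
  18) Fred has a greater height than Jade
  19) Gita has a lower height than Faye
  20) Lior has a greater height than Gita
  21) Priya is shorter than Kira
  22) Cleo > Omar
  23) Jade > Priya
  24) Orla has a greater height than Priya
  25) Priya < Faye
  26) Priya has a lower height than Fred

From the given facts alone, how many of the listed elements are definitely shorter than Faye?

The elements the relations force below Faye are Omar, Xin, Priya, Kira, Jade, Fred, Gita — no chain reaches any other.
That is 7.

7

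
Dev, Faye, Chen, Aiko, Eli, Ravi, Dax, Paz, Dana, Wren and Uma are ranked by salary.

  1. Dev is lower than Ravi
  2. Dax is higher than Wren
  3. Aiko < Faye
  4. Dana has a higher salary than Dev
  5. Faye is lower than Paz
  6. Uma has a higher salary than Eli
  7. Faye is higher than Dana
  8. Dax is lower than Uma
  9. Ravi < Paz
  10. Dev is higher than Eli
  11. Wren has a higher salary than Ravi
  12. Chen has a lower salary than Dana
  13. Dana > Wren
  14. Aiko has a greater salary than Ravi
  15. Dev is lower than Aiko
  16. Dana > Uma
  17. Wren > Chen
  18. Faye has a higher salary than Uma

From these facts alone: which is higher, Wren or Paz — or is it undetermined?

Chaining the given relations: Wren < Dax < Uma < Dana < Faye < Paz.
So Paz is higher.

Paz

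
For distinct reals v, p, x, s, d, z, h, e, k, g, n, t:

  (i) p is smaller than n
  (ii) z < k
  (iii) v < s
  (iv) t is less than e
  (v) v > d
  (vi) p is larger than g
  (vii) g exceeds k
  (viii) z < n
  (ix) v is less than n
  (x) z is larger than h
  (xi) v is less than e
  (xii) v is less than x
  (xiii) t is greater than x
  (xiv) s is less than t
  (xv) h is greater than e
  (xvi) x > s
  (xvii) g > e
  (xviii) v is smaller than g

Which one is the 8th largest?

Chaining the given pairs: d < v < s < x < t < e < h < z < k < g < p < n.
The 8th largest is t.

t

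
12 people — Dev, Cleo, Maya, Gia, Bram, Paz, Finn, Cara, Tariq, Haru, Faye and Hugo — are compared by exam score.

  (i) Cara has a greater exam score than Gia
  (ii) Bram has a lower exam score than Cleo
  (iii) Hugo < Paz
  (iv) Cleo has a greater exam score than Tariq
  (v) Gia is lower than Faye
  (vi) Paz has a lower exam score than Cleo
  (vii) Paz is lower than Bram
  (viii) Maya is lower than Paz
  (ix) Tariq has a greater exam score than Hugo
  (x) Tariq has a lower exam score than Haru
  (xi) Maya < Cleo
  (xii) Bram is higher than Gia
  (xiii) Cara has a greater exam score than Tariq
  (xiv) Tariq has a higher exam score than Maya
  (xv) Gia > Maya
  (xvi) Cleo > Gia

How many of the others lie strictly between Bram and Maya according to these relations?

The relations place Maya below Bram. An element lies strictly between them when it is forced above Maya and also forced below Bram.
Above Maya: {Paz, Gia, Faye, Tariq, Haru, Cara, Cleo}. Below Bram: {Hugo, Paz, Gia}.
Intersection: {Paz, Gia} — 2.

2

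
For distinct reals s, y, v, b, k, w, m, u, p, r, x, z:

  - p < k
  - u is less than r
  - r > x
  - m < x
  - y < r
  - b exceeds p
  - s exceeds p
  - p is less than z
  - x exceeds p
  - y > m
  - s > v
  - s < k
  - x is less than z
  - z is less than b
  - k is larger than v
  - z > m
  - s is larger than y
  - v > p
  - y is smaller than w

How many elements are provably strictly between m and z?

The relations place m below z. An element lies strictly between them when it is forced above m and also forced below z.
Above m: {x, y, w, r, s, k, b}. Below z: {p, x}.
Intersection: {x} — 1.

1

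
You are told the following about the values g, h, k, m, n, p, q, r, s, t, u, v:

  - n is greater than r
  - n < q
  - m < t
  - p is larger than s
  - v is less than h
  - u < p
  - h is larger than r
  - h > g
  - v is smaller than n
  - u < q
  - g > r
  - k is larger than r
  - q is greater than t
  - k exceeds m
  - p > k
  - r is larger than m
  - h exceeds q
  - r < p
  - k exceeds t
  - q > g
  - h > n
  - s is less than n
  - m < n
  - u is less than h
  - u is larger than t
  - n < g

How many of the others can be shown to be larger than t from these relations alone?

5

The elements the relations force above t are u, q, k, h, p — no chain reaches any other.
That is 5.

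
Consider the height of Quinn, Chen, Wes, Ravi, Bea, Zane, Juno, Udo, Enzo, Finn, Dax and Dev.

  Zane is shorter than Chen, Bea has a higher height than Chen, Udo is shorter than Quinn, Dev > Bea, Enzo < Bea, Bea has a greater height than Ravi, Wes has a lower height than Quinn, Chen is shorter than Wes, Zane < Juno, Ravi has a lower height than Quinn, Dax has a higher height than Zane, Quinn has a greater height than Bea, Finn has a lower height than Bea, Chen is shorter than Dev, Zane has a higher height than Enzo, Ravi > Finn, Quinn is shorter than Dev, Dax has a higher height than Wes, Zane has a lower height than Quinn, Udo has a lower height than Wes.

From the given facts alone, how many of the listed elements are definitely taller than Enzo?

Directly above Enzo: Zane, Bea.
One step further: Juno, Chen, Dax, Quinn, Dev (7 so far).
One step further: Wes (8 so far).
Nothing else is reachable above Enzo; 8 in all.

8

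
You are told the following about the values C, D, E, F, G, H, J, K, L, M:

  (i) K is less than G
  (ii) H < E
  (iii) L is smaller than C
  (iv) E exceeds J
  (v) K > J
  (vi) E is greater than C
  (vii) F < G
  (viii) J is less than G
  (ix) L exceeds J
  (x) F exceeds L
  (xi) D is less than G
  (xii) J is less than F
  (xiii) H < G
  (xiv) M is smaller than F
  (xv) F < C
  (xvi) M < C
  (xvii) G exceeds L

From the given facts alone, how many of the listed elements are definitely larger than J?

Directly above J: L, K, F, E, G.
One step further: C (6 so far).
Nothing else is reachable above J; 6 in all.

6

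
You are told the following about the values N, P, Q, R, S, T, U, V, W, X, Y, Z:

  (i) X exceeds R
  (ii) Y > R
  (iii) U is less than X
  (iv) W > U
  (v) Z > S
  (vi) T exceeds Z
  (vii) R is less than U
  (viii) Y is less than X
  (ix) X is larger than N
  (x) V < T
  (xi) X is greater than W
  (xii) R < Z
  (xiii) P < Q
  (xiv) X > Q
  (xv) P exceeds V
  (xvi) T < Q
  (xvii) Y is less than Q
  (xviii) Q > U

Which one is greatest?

X

Chaining downward from X: directly below it, R, U, W, N, Y, Q; then P, T; then V, Z; then S.
That covers every other element, and nothing is given above X, so X is the greatest.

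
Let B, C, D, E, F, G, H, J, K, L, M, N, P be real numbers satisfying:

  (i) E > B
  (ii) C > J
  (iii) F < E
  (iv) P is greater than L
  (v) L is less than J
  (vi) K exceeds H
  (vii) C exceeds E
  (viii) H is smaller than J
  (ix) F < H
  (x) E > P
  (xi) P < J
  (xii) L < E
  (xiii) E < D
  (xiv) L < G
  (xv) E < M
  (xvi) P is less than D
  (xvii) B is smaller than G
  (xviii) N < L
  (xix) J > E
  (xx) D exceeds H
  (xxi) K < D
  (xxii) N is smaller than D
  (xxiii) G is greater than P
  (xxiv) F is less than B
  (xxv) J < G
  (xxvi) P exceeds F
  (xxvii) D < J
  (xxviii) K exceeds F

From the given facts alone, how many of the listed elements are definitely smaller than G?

Directly below G: L, B, P, J.
One step further: N, F, H, E, D (9 so far).
One step further: K (10 so far).
Nothing else is reachable below G; 10 in all.

10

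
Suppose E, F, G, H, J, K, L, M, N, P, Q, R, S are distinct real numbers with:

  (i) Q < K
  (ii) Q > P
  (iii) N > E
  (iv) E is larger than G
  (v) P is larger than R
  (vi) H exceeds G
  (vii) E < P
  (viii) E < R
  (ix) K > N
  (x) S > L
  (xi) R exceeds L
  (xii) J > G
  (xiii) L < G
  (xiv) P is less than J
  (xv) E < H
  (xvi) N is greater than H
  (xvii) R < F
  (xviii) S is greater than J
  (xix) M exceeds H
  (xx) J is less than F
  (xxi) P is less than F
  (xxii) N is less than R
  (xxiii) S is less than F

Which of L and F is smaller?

Link the given pairs in sequence: L < G; G < E; E < H; H < N; N < R; R < P; P < J; J < S; S < F.
Together: L < G < E < H < N < R < P < J < S < F.
So L < F; L is the smaller of the two.

L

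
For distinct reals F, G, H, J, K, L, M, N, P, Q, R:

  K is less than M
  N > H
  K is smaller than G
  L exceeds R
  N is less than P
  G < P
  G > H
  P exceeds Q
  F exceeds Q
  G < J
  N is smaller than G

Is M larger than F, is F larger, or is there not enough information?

undetermined

Following every chain through M: below M we get K.
F is not reached, and no chain runs the other way from F to M.
So the given relations leave the order of M and F undetermined.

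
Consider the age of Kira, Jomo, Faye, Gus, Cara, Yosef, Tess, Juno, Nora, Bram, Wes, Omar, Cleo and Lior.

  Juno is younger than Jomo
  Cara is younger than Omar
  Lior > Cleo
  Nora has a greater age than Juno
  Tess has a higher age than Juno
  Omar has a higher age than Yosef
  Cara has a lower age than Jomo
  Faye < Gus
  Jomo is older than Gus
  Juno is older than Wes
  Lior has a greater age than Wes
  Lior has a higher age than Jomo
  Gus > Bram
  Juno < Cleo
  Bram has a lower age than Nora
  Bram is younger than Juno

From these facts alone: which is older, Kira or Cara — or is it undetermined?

undetermined

Following every chain through Cara: above Cara we get Omar, Jomo, Lior.
Kira is not reached, and no chain runs the other way from Kira to Cara.
So the given relations leave the order of Cara and Kira undetermined.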